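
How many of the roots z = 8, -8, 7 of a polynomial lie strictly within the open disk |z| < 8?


Step 1: Check each root:
  z = 8: |8| = 8 >= 8
  z = -8: |-8| = 8 >= 8
  z = 7: |7| = 7 < 8
Step 2: Count = 1

1


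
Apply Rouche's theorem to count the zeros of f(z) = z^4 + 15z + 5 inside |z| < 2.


Step 1: On |z| = 2 the three terms have sizes |z^4| = 2^4 = 16, |15z| = 15*2 = 30, |5| = 5
Step 2: The dominant term is g(z) = 15z; let h(z) = z^4 + 5 so f = g + h
Step 3: On |z| = 2: |g| = 30 and |h| <= 16 + 5 = 21
Step 4: Since 30 > 21, |h| < |g| on |z| = 2, so by Rouche f has the same number of zeros as g inside |z| < 2
Step 5: g(z) = 15z has 1 zero (at the origin, multiplicity 1) inside |z| < 2. Answer = 1

1


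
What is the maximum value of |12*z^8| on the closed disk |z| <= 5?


Step 1: On |z| = 5, |f(z)| = 12 * |z|^8 = 12 * 5^8
Step 2: By maximum modulus principle, maximum is on boundary.
Step 3: Maximum = 12 * 390625 = 4687500

4687500


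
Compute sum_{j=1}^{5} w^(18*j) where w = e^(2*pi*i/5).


Step 1: The sum sum_{j=1}^{n} w^(k*j) equals n if n | k, else 0.
Step 2: Here n = 5, k = 18
Step 3: Does n divide k? 5 | 18 -> False
Step 4: Sum = 0

0


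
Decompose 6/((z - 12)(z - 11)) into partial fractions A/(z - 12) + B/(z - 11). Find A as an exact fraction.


Step 1: Multiply both sides by (z - 12) and set z = 12
Step 2: A = 6 / (12 - 11)
Step 3: A = 6 / 1
Step 4: A = 6

6


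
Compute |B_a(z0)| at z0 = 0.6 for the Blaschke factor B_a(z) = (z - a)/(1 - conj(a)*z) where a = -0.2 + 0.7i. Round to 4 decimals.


Step 1: Numerator z0 - a = 0.6 - (-0.2 + 0.7i) = 0.8 - 0.7i
Step 2: Denominator 1 - conj(a)*z0 = 1 - (-0.2 - 0.7i)*0.6 = 1.12 + 0.42i
Step 3: |z0 - a|^2 = 0.8^2 + (-0.7)^2 = 1.13; |1 - conj(a)*z0|^2 = 1.12^2 + 0.42^2 = 1.4308
Step 4: |B_a(0.6)| = sqrt(1.13 / 1.4308) = sqrt(0.789768)
Step 5: = 0.8887

0.8887


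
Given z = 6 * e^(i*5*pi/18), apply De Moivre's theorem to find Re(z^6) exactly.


Step 1: By De Moivre's theorem, z^6 = 6^6 * e^(i*6*5*pi/18) = 46656 * (cos(5*pi/3) + i*sin(5*pi/3))
Step 2: |z|^6 = 6^6 = 46656
Step 3: The angle 5*pi/3 already lies in [0, 2*pi)
Step 4: cos(5*pi/3) = 1/2
Step 5: Re(z^6) = 46656 * 1/2 = 23328

23328


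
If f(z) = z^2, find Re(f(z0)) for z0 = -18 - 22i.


Step 1: z0 = -18 - 22i
Step 2: z0^2 = (-18)^2 - (-22)^2 + 792i
Step 3: real part = 324 - 484 = -160

-160


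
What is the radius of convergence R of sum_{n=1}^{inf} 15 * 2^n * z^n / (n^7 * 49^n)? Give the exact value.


Step 1: General term a_n = 15 * 2^n / (n^7 * 49^n)
Step 2: By the root test, |a_n|^(1/n) = 15^(1/n) * 2 / (n^(7/n) * 49) -> 2/49 as n -> infinity (since 15^(1/n) -> 1 and n^(7/n) -> 1)
Step 3: R = 1/lim|a_n|^(1/n) = 49/2

49/2


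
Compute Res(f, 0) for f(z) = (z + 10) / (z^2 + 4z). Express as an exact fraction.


Step 1: Q(z) = z^2 + 4z = (z)(z + 4)
Step 2: Q'(z) = 2z + 4
Step 3: Q'(0) = 4, P(0) = 10
Step 4: Res = P(0)/Q'(0) = 10/4 = 5/2

5/2


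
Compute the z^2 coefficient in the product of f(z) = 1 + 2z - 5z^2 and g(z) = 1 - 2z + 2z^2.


Step 1: z^2 term in f*g comes from: (1)*(2z^2) + (2z)*(-2z) + (-5z^2)*(1)
Step 2: = 2 - 4 - 5
Step 3: = -7

-7


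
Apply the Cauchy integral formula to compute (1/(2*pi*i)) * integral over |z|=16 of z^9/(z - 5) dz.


Step 1: f(z) = z^9, a = 5 is inside |z| = 16
Step 2: By Cauchy integral formula: (1/(2pi*i)) * integral = f(a)
Step 3: f(5) = 5^9 = 1953125

1953125


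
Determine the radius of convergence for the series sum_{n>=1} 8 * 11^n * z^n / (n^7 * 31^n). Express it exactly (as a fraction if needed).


Step 1: General term a_n = 8 * 11^n / (n^7 * 31^n)
Step 2: By the root test, |a_n|^(1/n) = 8^(1/n) * 11 / (n^(7/n) * 31) -> 11/31 as n -> infinity (since 8^(1/n) -> 1 and n^(7/n) -> 1)
Step 3: R = 1/lim|a_n|^(1/n) = 31/11

31/11


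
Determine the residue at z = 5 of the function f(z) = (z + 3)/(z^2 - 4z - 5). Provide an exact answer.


Step 1: Q(z) = z^2 - 4z - 5 = (z - 5)(z + 1)
Step 2: Q'(z) = 2z - 4
Step 3: Q'(5) = 6, P(5) = 8
Step 4: Res = P(5)/Q'(5) = 8/6 = 4/3

4/3


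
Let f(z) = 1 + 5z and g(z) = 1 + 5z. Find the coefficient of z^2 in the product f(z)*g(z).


Step 1: z^2 term in f*g comes from: (1)*(0) + (5z)*(5z) + (0)*(1)
Step 2: = 0 + 25 + 0
Step 3: = 25

25


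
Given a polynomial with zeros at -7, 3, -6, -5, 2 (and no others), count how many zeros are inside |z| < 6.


Step 1: Check each root:
  z = -7: |-7| = 7 >= 6
  z = 3: |3| = 3 < 6
  z = -6: |-6| = 6 >= 6
  z = -5: |-5| = 5 < 6
  z = 2: |2| = 2 < 6
Step 2: Count = 3

3


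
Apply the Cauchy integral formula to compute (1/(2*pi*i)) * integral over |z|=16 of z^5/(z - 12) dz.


Step 1: f(z) = z^5, a = 12 is inside |z| = 16
Step 2: By Cauchy integral formula: (1/(2pi*i)) * integral = f(a)
Step 3: f(12) = 12^5 = 248832

248832


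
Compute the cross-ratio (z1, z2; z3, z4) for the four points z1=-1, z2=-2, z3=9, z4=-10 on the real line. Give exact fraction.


Step 1: (z1-z3)(z2-z4) = (-10) * 8 = -80
Step 2: (z1-z4)(z2-z3) = 9 * (-11) = -99
Step 3: Cross-ratio = 80/99 = 80/99

80/99


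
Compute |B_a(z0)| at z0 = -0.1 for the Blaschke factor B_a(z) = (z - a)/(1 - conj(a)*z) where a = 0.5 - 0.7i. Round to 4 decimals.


Step 1: Numerator z0 - a = -0.1 - (0.5 - 0.7i) = -0.6 + 0.7i
Step 2: Denominator 1 - conj(a)*z0 = 1 - (0.5 + 0.7i)*(-0.1) = 1.05 + 0.07i
Step 3: |z0 - a|^2 = (-0.6)^2 + 0.7^2 = 0.85; |1 - conj(a)*z0|^2 = 1.05^2 + 0.07^2 = 1.1074
Step 4: |B_a(-0.1)| = sqrt(0.85 / 1.1074) = sqrt(0.767564)
Step 5: = 0.8761

0.8761


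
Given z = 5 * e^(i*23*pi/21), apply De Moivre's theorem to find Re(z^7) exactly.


Step 1: By De Moivre's theorem, z^7 = 5^7 * e^(i*7*23*pi/21) = 78125 * (cos(23*pi/3) + i*sin(23*pi/3))
Step 2: |z|^7 = 5^7 = 78125
Step 3: Reduce the angle mod 2*pi: 23*pi/3 - 6*pi = 5*pi/3
Step 4: cos(5*pi/3) = 1/2
Step 5: Re(z^7) = 78125 * 1/2 = 78125/2

78125/2


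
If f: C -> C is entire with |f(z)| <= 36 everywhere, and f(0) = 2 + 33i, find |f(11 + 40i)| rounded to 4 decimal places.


Step 1: By Liouville's theorem, a bounded entire function is constant.
Step 2: f(z) = f(0) = 2 + 33i for all z.
Step 3: |f(w)| = |2 + 33i| = sqrt(4 + 1089)
Step 4: = 33.0606

33.0606


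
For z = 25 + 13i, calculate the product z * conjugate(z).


Step 1: conj(z) = 25 - 13i
Step 2: z * conj(z) = 25^2 + 13^2
Step 3: = 625 + 169 = 794

794


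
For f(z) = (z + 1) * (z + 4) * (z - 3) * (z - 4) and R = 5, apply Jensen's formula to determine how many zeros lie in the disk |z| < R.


Jensen's formula: (1/2pi)*integral log|f(Re^it)|dt = log|f(0)| + sum_{|a_k|<R} log(R/|a_k|)
Step 1: f(0) = 1 * 4 * (-3) * (-4) = 48
Step 2: log|f(0)| = log|-1| + log|-4| + log|3| + log|4| = 3.8712
Step 3: Zeros inside |z| < 5: -1, -4, 3, 4
Step 4: Jensen sum = log(5/1) + log(5/4) + log(5/3) + log(5/4) = 2.5666
Step 5: n(R) = number of terms in the Jensen sum = count of zeros inside |z| < 5 = 4

4


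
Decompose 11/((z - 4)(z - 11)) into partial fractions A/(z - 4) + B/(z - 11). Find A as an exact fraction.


Step 1: Multiply both sides by (z - 4) and set z = 4
Step 2: A = 11 / (4 - 11)
Step 3: A = 11 / (-7)
Step 4: A = -11/7

-11/7


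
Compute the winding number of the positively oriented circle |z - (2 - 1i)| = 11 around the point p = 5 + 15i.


Step 1: Center c = (2, -1), radius = 11
Step 2: |p - c|^2 = 3^2 + 16^2 = 265
Step 3: r^2 = 121
Step 4: |p-c| > r so winding number = 0

0


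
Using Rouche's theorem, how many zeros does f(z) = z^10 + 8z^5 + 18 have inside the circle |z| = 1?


Step 1: On |z| = 1 the three terms have sizes |z^10| = 1^10 = 1, |8z^5| = 8*1^5 = 8, |18| = 18
Step 2: The dominant term is g(z) = 18; let h(z) = z^10 + 8z^5 so f = g + h
Step 3: On |z| = 1: |g| = 18 and |h| <= 1 + 8 = 9
Step 4: Since 18 > 9, |h| < |g| on |z| = 1, so by Rouche f has the same number of zeros as g inside |z| < 1
Step 5: g(z) = 18 is a nonzero constant with no zeros inside |z| < 1. Answer = 0

0


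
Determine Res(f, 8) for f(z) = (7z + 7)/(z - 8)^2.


Step 1: Pole of order 2 at z = 8
Step 2: Res = lim d/dz [(z - 8)^2 * f(z)] as z -> 8
Step 3: (z - 8)^2 * f(z) = 7z + 7
Step 4: d/dz[7z + 7] = 7

7


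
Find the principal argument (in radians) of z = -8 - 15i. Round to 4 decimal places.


Step 1: z = -8 - 15i
Step 2: arg(z) = atan2(-15, -8)
Step 3: arg(z) = -2.0608

-2.0608


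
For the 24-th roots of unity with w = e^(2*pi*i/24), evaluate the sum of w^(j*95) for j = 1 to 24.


Step 1: The sum sum_{j=1}^{n} w^(k*j) equals n if n | k, else 0.
Step 2: Here n = 24, k = 95
Step 3: Does n divide k? 24 | 95 -> False
Step 4: Sum = 0

0


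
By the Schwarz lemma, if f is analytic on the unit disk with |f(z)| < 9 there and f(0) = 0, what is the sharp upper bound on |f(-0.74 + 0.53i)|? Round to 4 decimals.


Step 1: g = f/9 maps D -> D with g(0) = 0, so by the Schwarz lemma |g(z)| <= |z|, i.e. |f(z)| <= 9|z|; this is sharp (f(z) = 9z).
Step 2: |z0|^2 = (-0.74)^2 + 0.53^2 = 0.8285
Step 3: |z0| = sqrt(0.8285) = 0.91022
Step 4: Best bound = 9 * |z0| = 9 * 0.91022 = 8.192

8.192


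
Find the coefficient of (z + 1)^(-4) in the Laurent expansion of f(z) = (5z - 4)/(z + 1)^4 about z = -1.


Step 1: Write the numerator in powers of (z + 1): 5z - 4 = 5(z + 1) + (5*(-1) - 4) = 5(z + 1) - 9
Step 2: Divide by (z + 1)^4: f(z) = -9(z + 1)^(-4) + 5(z + 1)^(-3)
Step 3: This finite sum is the Laurent series of f about z = -1.
Step 4: Coefficient of (z + 1)^(-4) = 5*(-1) - 4 = -9

-9


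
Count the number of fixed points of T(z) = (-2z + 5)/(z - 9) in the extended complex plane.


Step 1: Fixed points satisfy T(z) = z
Step 2: z^2 - 7z - 5 = 0
Step 3: Discriminant = (-7)^2 - 4*1*(-5) = 69
Step 4: Number of fixed points = 2

2


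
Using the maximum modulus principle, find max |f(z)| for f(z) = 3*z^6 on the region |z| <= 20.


Step 1: On |z| = 20, |f(z)| = 3 * |z|^6 = 3 * 20^6
Step 2: By maximum modulus principle, maximum is on boundary.
Step 3: Maximum = 3 * 64000000 = 192000000

192000000


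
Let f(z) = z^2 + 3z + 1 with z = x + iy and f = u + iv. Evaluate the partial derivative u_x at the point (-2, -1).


Step 1: f(z) = (x+iy)^2 + 3(x+iy) + 1
Step 2: u = (x^2 - y^2) + 3x + 1
Step 3: u_x = 2x + 3
Step 4: At (-2, -1): u_x = -4 + 3 = -1

-1


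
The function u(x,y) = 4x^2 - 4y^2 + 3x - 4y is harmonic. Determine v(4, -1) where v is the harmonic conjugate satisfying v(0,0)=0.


Step 1: v_x = -u_y = 8y + 4
Step 2: v_y = u_x = 8x + 3
Step 3: v = 8xy + 4x + 3y + C
Step 4: v(0,0) = 0 => C = 0
Step 5: v(4, -1) = -19

-19


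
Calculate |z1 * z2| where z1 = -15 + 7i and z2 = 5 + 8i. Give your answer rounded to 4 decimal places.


Step 1: |z1| = sqrt((-15)^2 + 7^2) = sqrt(274)
Step 2: |z2| = sqrt(5^2 + 8^2) = sqrt(89)
Step 3: |z1*z2| = |z1|*|z2| = sqrt(274) * sqrt(89) = sqrt(274 * 89) = sqrt(24386)
Step 4: = 156.1602

156.1602


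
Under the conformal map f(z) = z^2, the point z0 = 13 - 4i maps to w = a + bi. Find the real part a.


Step 1: z0 = 13 - 4i
Step 2: z0^2 = 13^2 - (-4)^2 - 104i
Step 3: real part = 169 - 16 = 153

153


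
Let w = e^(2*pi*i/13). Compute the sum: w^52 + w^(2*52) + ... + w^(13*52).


Step 1: The sum sum_{j=1}^{n} w^(k*j) equals n if n | k, else 0.
Step 2: Here n = 13, k = 52
Step 3: Does n divide k? 13 | 52 -> True
Step 4: Sum = 13

13


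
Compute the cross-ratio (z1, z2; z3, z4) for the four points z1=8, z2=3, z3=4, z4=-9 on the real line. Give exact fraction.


Step 1: (z1-z3)(z2-z4) = 4 * 12 = 48
Step 2: (z1-z4)(z2-z3) = 17 * (-1) = -17
Step 3: Cross-ratio = -48/17 = -48/17

-48/17


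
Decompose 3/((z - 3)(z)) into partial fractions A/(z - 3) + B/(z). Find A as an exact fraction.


Step 1: Multiply both sides by (z - 3) and set z = 3
Step 2: A = 3 / (3 - 0)
Step 3: A = 3 / 3
Step 4: A = 1

1


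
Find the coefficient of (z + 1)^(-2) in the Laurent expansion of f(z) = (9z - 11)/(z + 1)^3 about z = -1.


Step 1: Write the numerator in powers of (z + 1): 9z - 11 = 9(z + 1) + (9*(-1) - 11) = 9(z + 1) - 20
Step 2: Divide by (z + 1)^3: f(z) = -20(z + 1)^(-3) + 9(z + 1)^(-2)
Step 3: This finite sum is the Laurent series of f about z = -1.
Step 4: Coefficient of (z + 1)^(-2) = coefficient of (z + 1) in the re-centred numerator = 9

9


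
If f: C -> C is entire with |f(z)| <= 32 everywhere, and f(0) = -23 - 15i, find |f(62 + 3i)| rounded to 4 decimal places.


Step 1: By Liouville's theorem, a bounded entire function is constant.
Step 2: f(z) = f(0) = -23 - 15i for all z.
Step 3: |f(w)| = |-23 - 15i| = sqrt(529 + 225)
Step 4: = 27.4591

27.4591


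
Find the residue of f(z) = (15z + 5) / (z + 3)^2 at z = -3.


Step 1: Pole of order 2 at z = -3
Step 2: Res = lim d/dz [(z + 3)^2 * f(z)] as z -> -3
Step 3: (z + 3)^2 * f(z) = 15z + 5
Step 4: d/dz[15z + 5] = 15

15


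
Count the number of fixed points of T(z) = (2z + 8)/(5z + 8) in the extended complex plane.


Step 1: Fixed points satisfy T(z) = z
Step 2: 5z^2 + 6z - 8 = 0
Step 3: Discriminant = 6^2 - 4*5*(-8) = 196
Step 4: Number of fixed points = 2

2


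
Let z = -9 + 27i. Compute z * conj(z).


Step 1: conj(z) = -9 - 27i
Step 2: z * conj(z) = (-9)^2 + 27^2
Step 3: = 81 + 729 = 810

810


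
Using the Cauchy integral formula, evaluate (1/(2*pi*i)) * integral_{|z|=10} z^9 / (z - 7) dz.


Step 1: f(z) = z^9, a = 7 is inside |z| = 10
Step 2: By Cauchy integral formula: (1/(2pi*i)) * integral = f(a)
Step 3: f(7) = 7^9 = 40353607

40353607


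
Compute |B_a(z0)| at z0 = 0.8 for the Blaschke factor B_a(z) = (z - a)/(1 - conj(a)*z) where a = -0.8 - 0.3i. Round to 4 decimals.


Step 1: Numerator z0 - a = 0.8 - (-0.8 - 0.3i) = 1.6 + 0.3i
Step 2: Denominator 1 - conj(a)*z0 = 1 - (-0.8 + 0.3i)*0.8 = 1.64 - 0.24i
Step 3: |z0 - a|^2 = 1.6^2 + 0.3^2 = 2.65; |1 - conj(a)*z0|^2 = 1.64^2 + (-0.24)^2 = 2.7472
Step 4: |B_a(0.8)| = sqrt(2.65 / 2.7472) = sqrt(0.964619)
Step 5: = 0.9821

0.9821


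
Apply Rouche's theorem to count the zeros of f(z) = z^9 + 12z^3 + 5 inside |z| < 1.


Step 1: On |z| = 1 the three terms have sizes |z^9| = 1^9 = 1, |12z^3| = 12*1^3 = 12, |5| = 5
Step 2: The dominant term is g(z) = 12z^3; let h(z) = z^9 + 5 so f = g + h
Step 3: On |z| = 1: |g| = 12 and |h| <= 1 + 5 = 6
Step 4: Since 12 > 6, |h| < |g| on |z| = 1, so by Rouche f has the same number of zeros as g inside |z| < 1
Step 5: g(z) = 12z^3 has 3 zeros (at the origin, multiplicity 3) inside |z| < 1. Answer = 3

3


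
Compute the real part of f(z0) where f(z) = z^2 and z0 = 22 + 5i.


Step 1: z0 = 22 + 5i
Step 2: z0^2 = 22^2 - 5^2 + 220i
Step 3: real part = 484 - 25 = 459

459


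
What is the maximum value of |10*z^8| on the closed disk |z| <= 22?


Step 1: On |z| = 22, |f(z)| = 10 * |z|^8 = 10 * 22^8
Step 2: By maximum modulus principle, maximum is on boundary.
Step 3: Maximum = 10 * 54875873536 = 548758735360

548758735360


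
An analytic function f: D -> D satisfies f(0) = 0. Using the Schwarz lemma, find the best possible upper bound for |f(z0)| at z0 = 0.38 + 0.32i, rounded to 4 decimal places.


Step 1: Schwarz lemma: if f: D -> D is analytic with f(0) = 0, then |f(z)| <= |z| for all z in D, and this is sharp (f(z) = z).
Step 2: |z0|^2 = 0.38^2 + 0.32^2 = 0.2468
Step 3: |z0| = sqrt(0.2468) = 0.49679
Step 4: Best bound = |z0| = 0.4968

0.4968


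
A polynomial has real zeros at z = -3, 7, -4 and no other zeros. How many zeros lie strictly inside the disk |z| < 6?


Step 1: Check each root:
  z = -3: |-3| = 3 < 6
  z = 7: |7| = 7 >= 6
  z = -4: |-4| = 4 < 6
Step 2: Count = 2

2


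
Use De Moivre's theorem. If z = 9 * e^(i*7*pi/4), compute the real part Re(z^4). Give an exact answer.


Step 1: By De Moivre's theorem, z^4 = 9^4 * e^(i*4*7*pi/4) = 6561 * (cos(7*pi) + i*sin(7*pi))
Step 2: |z|^4 = 9^4 = 6561
Step 3: Reduce the angle mod 2*pi: 7*pi - 6*pi = pi
Step 4: cos(pi) = -1
Step 5: Re(z^4) = 6561 * (-1) = -6561

-6561


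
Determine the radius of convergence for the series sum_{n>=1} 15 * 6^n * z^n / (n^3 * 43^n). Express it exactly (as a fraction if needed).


Step 1: General term a_n = 15 * 6^n / (n^3 * 43^n)
Step 2: By the root test, |a_n|^(1/n) = 15^(1/n) * 6 / (n^(3/n) * 43) -> 6/43 as n -> infinity (since 15^(1/n) -> 1 and n^(3/n) -> 1)
Step 3: R = 1/lim|a_n|^(1/n) = 43/6

43/6


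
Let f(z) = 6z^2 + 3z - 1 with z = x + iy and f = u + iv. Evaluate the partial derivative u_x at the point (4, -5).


Step 1: f(z) = 6(x+iy)^2 + 3(x+iy) - 1
Step 2: u = 6(x^2 - y^2) + 3x - 1
Step 3: u_x = 12x + 3
Step 4: At (4, -5): u_x = 48 + 3 = 51

51


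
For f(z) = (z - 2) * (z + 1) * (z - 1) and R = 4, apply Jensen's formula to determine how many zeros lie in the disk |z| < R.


Jensen's formula: (1/2pi)*integral log|f(Re^it)|dt = log|f(0)| + sum_{|a_k|<R} log(R/|a_k|)
Step 1: f(0) = (-2) * 1 * (-1) = 2
Step 2: log|f(0)| = log|2| + log|-1| + log|1| = 0.6931
Step 3: Zeros inside |z| < 4: 2, -1, 1
Step 4: Jensen sum = log(4/2) + log(4/1) + log(4/1) = 3.4657
Step 5: n(R) = number of terms in the Jensen sum = count of zeros inside |z| < 4 = 3

3


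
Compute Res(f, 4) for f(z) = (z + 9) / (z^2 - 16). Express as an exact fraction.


Step 1: Q(z) = z^2 - 16 = (z - 4)(z + 4)
Step 2: Q'(z) = 2z
Step 3: Q'(4) = 8, P(4) = 13
Step 4: Res = P(4)/Q'(4) = 13/8 = 13/8

13/8


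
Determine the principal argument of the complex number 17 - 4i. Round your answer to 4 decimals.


Step 1: z = 17 - 4i
Step 2: arg(z) = atan2(-4, 17)
Step 3: arg(z) = -0.2311

-0.2311


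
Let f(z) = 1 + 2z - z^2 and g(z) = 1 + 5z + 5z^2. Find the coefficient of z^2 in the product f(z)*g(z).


Step 1: z^2 term in f*g comes from: (1)*(5z^2) + (2z)*(5z) + (-z^2)*(1)
Step 2: = 5 + 10 - 1
Step 3: = 14

14


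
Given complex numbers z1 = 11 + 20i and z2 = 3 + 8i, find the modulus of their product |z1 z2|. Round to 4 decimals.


Step 1: |z1| = sqrt(11^2 + 20^2) = sqrt(521)
Step 2: |z2| = sqrt(3^2 + 8^2) = sqrt(73)
Step 3: |z1*z2| = |z1|*|z2| = sqrt(521) * sqrt(73) = sqrt(521 * 73) = sqrt(38033)
Step 4: = 195.0205

195.0205


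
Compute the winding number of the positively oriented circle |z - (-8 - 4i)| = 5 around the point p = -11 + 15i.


Step 1: Center c = (-8, -4), radius = 5
Step 2: |p - c|^2 = (-3)^2 + 19^2 = 370
Step 3: r^2 = 25
Step 4: |p-c| > r so winding number = 0

0


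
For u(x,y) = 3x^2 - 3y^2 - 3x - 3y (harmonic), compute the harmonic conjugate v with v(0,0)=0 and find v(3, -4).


Step 1: v_x = -u_y = 6y + 3
Step 2: v_y = u_x = 6x - 3
Step 3: v = 6xy + 3x - 3y + C
Step 4: v(0,0) = 0 => C = 0
Step 5: v(3, -4) = -51

-51


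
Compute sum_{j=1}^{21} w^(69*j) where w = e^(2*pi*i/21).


Step 1: The sum sum_{j=1}^{n} w^(k*j) equals n if n | k, else 0.
Step 2: Here n = 21, k = 69
Step 3: Does n divide k? 21 | 69 -> False
Step 4: Sum = 0

0


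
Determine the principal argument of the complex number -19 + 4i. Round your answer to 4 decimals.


Step 1: z = -19 + 4i
Step 2: arg(z) = atan2(4, -19)
Step 3: arg(z) = 2.9341

2.9341


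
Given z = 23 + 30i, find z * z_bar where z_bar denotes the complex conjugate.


Step 1: conj(z) = 23 - 30i
Step 2: z * conj(z) = 23^2 + 30^2
Step 3: = 529 + 900 = 1429

1429


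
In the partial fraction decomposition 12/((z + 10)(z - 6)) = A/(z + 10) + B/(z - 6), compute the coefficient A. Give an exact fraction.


Step 1: Multiply both sides by (z + 10) and set z = -10
Step 2: A = 12 / (-10 - 6)
Step 3: A = 12 / (-16)
Step 4: A = -3/4

-3/4


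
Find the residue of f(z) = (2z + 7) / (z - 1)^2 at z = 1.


Step 1: Pole of order 2 at z = 1
Step 2: Res = lim d/dz [(z - 1)^2 * f(z)] as z -> 1
Step 3: (z - 1)^2 * f(z) = 2z + 7
Step 4: d/dz[2z + 7] = 2

2


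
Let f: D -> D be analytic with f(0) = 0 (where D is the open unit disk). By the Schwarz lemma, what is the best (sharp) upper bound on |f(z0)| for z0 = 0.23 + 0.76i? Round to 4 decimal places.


Step 1: Schwarz lemma: if f: D -> D is analytic with f(0) = 0, then |f(z)| <= |z| for all z in D, and this is sharp (f(z) = z).
Step 2: |z0|^2 = 0.23^2 + 0.76^2 = 0.6305
Step 3: |z0| = sqrt(0.6305) = 0.79404
Step 4: Best bound = |z0| = 0.794

0.794


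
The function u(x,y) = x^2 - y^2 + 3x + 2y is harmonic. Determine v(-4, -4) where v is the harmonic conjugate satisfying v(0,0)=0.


Step 1: v_x = -u_y = 2y - 2
Step 2: v_y = u_x = 2x + 3
Step 3: v = 2xy - 2x + 3y + C
Step 4: v(0,0) = 0 => C = 0
Step 5: v(-4, -4) = 28

28


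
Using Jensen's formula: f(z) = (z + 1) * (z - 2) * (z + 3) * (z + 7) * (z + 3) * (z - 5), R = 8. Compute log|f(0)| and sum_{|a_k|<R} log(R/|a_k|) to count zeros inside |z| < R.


Jensen's formula: (1/2pi)*integral log|f(Re^it)|dt = log|f(0)| + sum_{|a_k|<R} log(R/|a_k|)
Step 1: f(0) = 1 * (-2) * 3 * 7 * 3 * (-5) = 630
Step 2: log|f(0)| = log|-1| + log|2| + log|-3| + log|-7| + log|-3| + log|5| = 6.4457
Step 3: Zeros inside |z| < 8: -1, 2, -3, -7, -3, 5
Step 4: Jensen sum = log(8/1) + log(8/2) + log(8/3) + log(8/7) + log(8/3) + log(8/5) = 6.0309
Step 5: n(R) = number of terms in the Jensen sum = count of zeros inside |z| < 8 = 6

6


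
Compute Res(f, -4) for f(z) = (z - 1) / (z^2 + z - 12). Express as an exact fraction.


Step 1: Q(z) = z^2 + z - 12 = (z + 4)(z - 3)
Step 2: Q'(z) = 2z + 1
Step 3: Q'(-4) = -7, P(-4) = -5
Step 4: Res = P(-4)/Q'(-4) = -5/(-7) = 5/7

5/7


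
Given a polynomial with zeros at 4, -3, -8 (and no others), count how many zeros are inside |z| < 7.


Step 1: Check each root:
  z = 4: |4| = 4 < 7
  z = -3: |-3| = 3 < 7
  z = -8: |-8| = 8 >= 7
Step 2: Count = 2

2


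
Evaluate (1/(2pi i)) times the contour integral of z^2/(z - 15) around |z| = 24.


Step 1: f(z) = z^2, a = 15 is inside |z| = 24
Step 2: By Cauchy integral formula: (1/(2pi*i)) * integral = f(a)
Step 3: f(15) = 15^2 = 225

225


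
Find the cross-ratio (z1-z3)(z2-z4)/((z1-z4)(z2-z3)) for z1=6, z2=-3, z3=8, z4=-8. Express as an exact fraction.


Step 1: (z1-z3)(z2-z4) = (-2) * 5 = -10
Step 2: (z1-z4)(z2-z3) = 14 * (-11) = -154
Step 3: Cross-ratio = 10/154 = 5/77

5/77


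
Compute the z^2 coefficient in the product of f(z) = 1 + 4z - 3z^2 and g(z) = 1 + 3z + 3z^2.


Step 1: z^2 term in f*g comes from: (1)*(3z^2) + (4z)*(3z) + (-3z^2)*(1)
Step 2: = 3 + 12 - 3
Step 3: = 12

12


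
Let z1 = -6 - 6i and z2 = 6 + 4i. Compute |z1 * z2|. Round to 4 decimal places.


Step 1: |z1| = sqrt((-6)^2 + (-6)^2) = sqrt(72)
Step 2: |z2| = sqrt(6^2 + 4^2) = sqrt(52)
Step 3: |z1*z2| = |z1|*|z2| = sqrt(72) * sqrt(52) = sqrt(72 * 52) = sqrt(3744)
Step 4: = 61.1882

61.1882


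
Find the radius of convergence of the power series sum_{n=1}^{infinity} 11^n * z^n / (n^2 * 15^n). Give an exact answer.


Step 1: General term a_n = 11^n / (n^2 * 15^n)
Step 2: By the root test, |a_n|^(1/n) = 11 / (n^(2/n) * 15) -> 11/15 as n -> infinity (since n^(2/n) -> 1)
Step 3: R = 1/lim|a_n|^(1/n) = 15/11

15/11


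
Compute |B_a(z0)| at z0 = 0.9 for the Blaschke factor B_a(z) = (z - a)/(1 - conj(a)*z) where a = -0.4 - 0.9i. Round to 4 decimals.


Step 1: Numerator z0 - a = 0.9 - (-0.4 - 0.9i) = 1.3 + 0.9i
Step 2: Denominator 1 - conj(a)*z0 = 1 - (-0.4 + 0.9i)*0.9 = 1.36 - 0.81i
Step 3: |z0 - a|^2 = 1.3^2 + 0.9^2 = 2.5; |1 - conj(a)*z0|^2 = 1.36^2 + (-0.81)^2 = 2.5057
Step 4: |B_a(0.9)| = sqrt(2.5 / 2.5057) = sqrt(0.997725)
Step 5: = 0.9989

0.9989


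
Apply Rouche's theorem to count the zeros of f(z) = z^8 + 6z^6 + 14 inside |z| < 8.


Step 1: On |z| = 8 the three terms have sizes |z^8| = 8^8 = 16777216, |6z^6| = 6*8^6 = 1572864, |14| = 14
Step 2: The dominant term is g(z) = z^8; let h(z) = 6z^6 + 14 so f = g + h
Step 3: On |z| = 8: |g| = 16777216 and |h| <= 1572864 + 14 = 1572878
Step 4: Since 16777216 > 1572878, |h| < |g| on |z| = 8, so by Rouche f has the same number of zeros as g inside |z| < 8
Step 5: g(z) = z^8 has 8 zeros (all at the origin) inside |z| < 8. Answer = 8

8


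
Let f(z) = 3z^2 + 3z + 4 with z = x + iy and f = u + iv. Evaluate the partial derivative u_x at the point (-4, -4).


Step 1: f(z) = 3(x+iy)^2 + 3(x+iy) + 4
Step 2: u = 3(x^2 - y^2) + 3x + 4
Step 3: u_x = 6x + 3
Step 4: At (-4, -4): u_x = -24 + 3 = -21

-21


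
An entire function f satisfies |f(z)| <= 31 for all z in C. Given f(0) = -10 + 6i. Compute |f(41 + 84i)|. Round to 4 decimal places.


Step 1: By Liouville's theorem, a bounded entire function is constant.
Step 2: f(z) = f(0) = -10 + 6i for all z.
Step 3: |f(w)| = |-10 + 6i| = sqrt(100 + 36)
Step 4: = 11.6619

11.6619


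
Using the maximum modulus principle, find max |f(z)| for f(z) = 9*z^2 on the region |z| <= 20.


Step 1: On |z| = 20, |f(z)| = 9 * |z|^2 = 9 * 20^2
Step 2: By maximum modulus principle, maximum is on boundary.
Step 3: Maximum = 9 * 400 = 3600

3600


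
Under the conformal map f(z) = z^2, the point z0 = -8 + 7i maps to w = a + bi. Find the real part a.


Step 1: z0 = -8 + 7i
Step 2: z0^2 = (-8)^2 - 7^2 - 112i
Step 3: real part = 64 - 49 = 15

15


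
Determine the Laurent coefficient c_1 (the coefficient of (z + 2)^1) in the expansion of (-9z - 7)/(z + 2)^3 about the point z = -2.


Step 1: Write the numerator in powers of (z + 2): -9z - 7 = -9(z + 2) + (-9*(-2) - 7) = -9(z + 2) + 11
Step 2: Divide by (z + 2)^3: f(z) = 11(z + 2)^(-3) - 9(z + 2)^(-2)
Step 3: This finite sum is the Laurent series of f about z = -2.
Step 4: Only the powers -3 and -2 appear, so the coefficient of (z + 2)^1 = 0

0


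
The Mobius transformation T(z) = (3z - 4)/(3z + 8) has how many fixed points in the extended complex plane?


Step 1: Fixed points satisfy T(z) = z
Step 2: 3z^2 + 5z + 4 = 0
Step 3: Discriminant = 5^2 - 4*3*4 = -23
Step 4: Number of fixed points = 2

2


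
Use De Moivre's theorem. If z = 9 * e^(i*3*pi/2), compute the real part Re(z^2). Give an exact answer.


Step 1: By De Moivre's theorem, z^2 = 9^2 * e^(i*2*3*pi/2) = 81 * (cos(3*pi) + i*sin(3*pi))
Step 2: |z|^2 = 9^2 = 81
Step 3: Reduce the angle mod 2*pi: 3*pi - 2*pi = pi
Step 4: cos(pi) = -1
Step 5: Re(z^2) = 81 * (-1) = -81

-81


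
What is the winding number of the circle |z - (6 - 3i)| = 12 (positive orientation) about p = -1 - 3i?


Step 1: Center c = (6, -3), radius = 12
Step 2: |p - c|^2 = (-7)^2 + 0^2 = 49
Step 3: r^2 = 144
Step 4: |p-c| < r so winding number = 1

1


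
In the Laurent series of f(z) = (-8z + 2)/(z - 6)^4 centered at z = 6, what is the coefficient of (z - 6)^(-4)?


Step 1: Write the numerator in powers of (z - 6): -8z + 2 = -8(z - 6) + (-8*6 + 2) = -8(z - 6) - 46
Step 2: Divide by (z - 6)^4: f(z) = -46(z - 6)^(-4) - 8(z - 6)^(-3)
Step 3: This finite sum is the Laurent series of f about z = 6.
Step 4: Coefficient of (z - 6)^(-4) = -8*6 + 2 = -46

-46


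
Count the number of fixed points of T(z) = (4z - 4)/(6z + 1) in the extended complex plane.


Step 1: Fixed points satisfy T(z) = z
Step 2: 6z^2 - 3z + 4 = 0
Step 3: Discriminant = (-3)^2 - 4*6*4 = -87
Step 4: Number of fixed points = 2

2


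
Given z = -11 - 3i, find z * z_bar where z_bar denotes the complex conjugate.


Step 1: conj(z) = -11 + 3i
Step 2: z * conj(z) = (-11)^2 + (-3)^2
Step 3: = 121 + 9 = 130

130


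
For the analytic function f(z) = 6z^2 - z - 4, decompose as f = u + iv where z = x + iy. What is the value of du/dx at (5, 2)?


Step 1: f(z) = 6(x+iy)^2 - (x+iy) - 4
Step 2: u = 6(x^2 - y^2) - x - 4
Step 3: u_x = 12x - 1
Step 4: At (5, 2): u_x = 60 - 1 = 59

59


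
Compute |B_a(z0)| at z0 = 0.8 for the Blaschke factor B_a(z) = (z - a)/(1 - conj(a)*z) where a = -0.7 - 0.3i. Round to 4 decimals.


Step 1: Numerator z0 - a = 0.8 - (-0.7 - 0.3i) = 1.5 + 0.3i
Step 2: Denominator 1 - conj(a)*z0 = 1 - (-0.7 + 0.3i)*0.8 = 1.56 - 0.24i
Step 3: |z0 - a|^2 = 1.5^2 + 0.3^2 = 2.34; |1 - conj(a)*z0|^2 = 1.56^2 + (-0.24)^2 = 2.4912
Step 4: |B_a(0.8)| = sqrt(2.34 / 2.4912) = sqrt(0.939306)
Step 5: = 0.9692

0.9692


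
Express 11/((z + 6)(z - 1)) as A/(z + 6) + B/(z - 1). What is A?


Step 1: Multiply both sides by (z + 6) and set z = -6
Step 2: A = 11 / (-6 - 1)
Step 3: A = 11 / (-7)
Step 4: A = -11/7

-11/7


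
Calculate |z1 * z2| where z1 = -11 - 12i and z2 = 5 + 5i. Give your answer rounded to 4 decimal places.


Step 1: |z1| = sqrt((-11)^2 + (-12)^2) = sqrt(265)
Step 2: |z2| = sqrt(5^2 + 5^2) = sqrt(50)
Step 3: |z1*z2| = |z1|*|z2| = sqrt(265) * sqrt(50) = sqrt(265 * 50) = sqrt(13250)
Step 4: = 115.1086

115.1086


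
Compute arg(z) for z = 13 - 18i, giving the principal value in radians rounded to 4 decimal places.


Step 1: z = 13 - 18i
Step 2: arg(z) = atan2(-18, 13)
Step 3: arg(z) = -0.9453

-0.9453


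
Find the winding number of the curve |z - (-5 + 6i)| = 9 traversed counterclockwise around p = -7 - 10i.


Step 1: Center c = (-5, 6), radius = 9
Step 2: |p - c|^2 = (-2)^2 + (-16)^2 = 260
Step 3: r^2 = 81
Step 4: |p-c| > r so winding number = 0

0


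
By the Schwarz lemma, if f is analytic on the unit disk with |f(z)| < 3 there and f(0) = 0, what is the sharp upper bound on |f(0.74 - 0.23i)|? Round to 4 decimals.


Step 1: g = f/3 maps D -> D with g(0) = 0, so by the Schwarz lemma |g(z)| <= |z|, i.e. |f(z)| <= 3|z|; this is sharp (f(z) = 3z).
Step 2: |z0|^2 = 0.74^2 + (-0.23)^2 = 0.6005
Step 3: |z0| = sqrt(0.6005) = 0.774919
Step 4: Best bound = 3 * |z0| = 3 * 0.774919 = 2.3248

2.3248


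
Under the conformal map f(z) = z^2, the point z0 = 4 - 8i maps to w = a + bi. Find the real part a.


Step 1: z0 = 4 - 8i
Step 2: z0^2 = 4^2 - (-8)^2 - 64i
Step 3: real part = 16 - 64 = -48

-48


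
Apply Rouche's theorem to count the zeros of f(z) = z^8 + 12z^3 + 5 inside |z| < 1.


Step 1: On |z| = 1 the three terms have sizes |z^8| = 1^8 = 1, |12z^3| = 12*1^3 = 12, |5| = 5
Step 2: The dominant term is g(z) = 12z^3; let h(z) = z^8 + 5 so f = g + h
Step 3: On |z| = 1: |g| = 12 and |h| <= 1 + 5 = 6
Step 4: Since 12 > 6, |h| < |g| on |z| = 1, so by Rouche f has the same number of zeros as g inside |z| < 1
Step 5: g(z) = 12z^3 has 3 zeros (at the origin, multiplicity 3) inside |z| < 1. Answer = 3

3


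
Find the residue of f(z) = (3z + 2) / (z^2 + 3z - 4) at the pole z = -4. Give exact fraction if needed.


Step 1: Q(z) = z^2 + 3z - 4 = (z + 4)(z - 1)
Step 2: Q'(z) = 2z + 3
Step 3: Q'(-4) = -5, P(-4) = -10
Step 4: Res = P(-4)/Q'(-4) = -10/(-5) = 2

2


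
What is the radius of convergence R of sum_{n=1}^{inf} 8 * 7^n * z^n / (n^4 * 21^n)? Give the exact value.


Step 1: General term a_n = 8 * 7^n / (n^4 * 21^n)
Step 2: By the root test, |a_n|^(1/n) = 8^(1/n) * 7 / (n^(4/n) * 21) -> 7/21 as n -> infinity (since 8^(1/n) -> 1 and n^(4/n) -> 1)
Step 3: R = 1/lim|a_n|^(1/n) = 21/7 = 3

3


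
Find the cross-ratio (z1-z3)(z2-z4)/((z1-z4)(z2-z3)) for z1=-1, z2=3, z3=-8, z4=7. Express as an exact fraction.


Step 1: (z1-z3)(z2-z4) = 7 * (-4) = -28
Step 2: (z1-z4)(z2-z3) = (-8) * 11 = -88
Step 3: Cross-ratio = 28/88 = 7/22

7/22


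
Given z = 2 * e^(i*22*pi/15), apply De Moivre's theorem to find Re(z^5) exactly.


Step 1: By De Moivre's theorem, z^5 = 2^5 * e^(i*5*22*pi/15) = 32 * (cos(22*pi/3) + i*sin(22*pi/3))
Step 2: |z|^5 = 2^5 = 32
Step 3: Reduce the angle mod 2*pi: 22*pi/3 - 6*pi = 4*pi/3
Step 4: cos(4*pi/3) = -1/2
Step 5: Re(z^5) = 32 * (-1/2) = -16

-16


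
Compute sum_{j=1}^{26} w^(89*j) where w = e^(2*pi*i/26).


Step 1: The sum sum_{j=1}^{n} w^(k*j) equals n if n | k, else 0.
Step 2: Here n = 26, k = 89
Step 3: Does n divide k? 26 | 89 -> False
Step 4: Sum = 0

0


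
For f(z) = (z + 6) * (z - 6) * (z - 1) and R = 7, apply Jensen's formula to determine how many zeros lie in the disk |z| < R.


Jensen's formula: (1/2pi)*integral log|f(Re^it)|dt = log|f(0)| + sum_{|a_k|<R} log(R/|a_k|)
Step 1: f(0) = 6 * (-6) * (-1) = 36
Step 2: log|f(0)| = log|-6| + log|6| + log|1| = 3.5835
Step 3: Zeros inside |z| < 7: -6, 6, 1
Step 4: Jensen sum = log(7/6) + log(7/6) + log(7/1) = 2.2542
Step 5: n(R) = number of terms in the Jensen sum = count of zeros inside |z| < 7 = 3

3


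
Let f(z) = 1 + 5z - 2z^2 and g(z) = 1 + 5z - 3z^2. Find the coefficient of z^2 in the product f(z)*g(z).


Step 1: z^2 term in f*g comes from: (1)*(-3z^2) + (5z)*(5z) + (-2z^2)*(1)
Step 2: = -3 + 25 - 2
Step 3: = 20

20


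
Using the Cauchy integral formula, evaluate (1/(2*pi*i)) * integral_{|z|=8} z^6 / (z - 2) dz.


Step 1: f(z) = z^6, a = 2 is inside |z| = 8
Step 2: By Cauchy integral formula: (1/(2pi*i)) * integral = f(a)
Step 3: f(2) = 2^6 = 64

64


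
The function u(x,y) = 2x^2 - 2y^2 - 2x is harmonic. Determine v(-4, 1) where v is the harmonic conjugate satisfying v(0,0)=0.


Step 1: v_x = -u_y = 4y + 0
Step 2: v_y = u_x = 4x - 2
Step 3: v = 4xy - 2y + C
Step 4: v(0,0) = 0 => C = 0
Step 5: v(-4, 1) = -18

-18


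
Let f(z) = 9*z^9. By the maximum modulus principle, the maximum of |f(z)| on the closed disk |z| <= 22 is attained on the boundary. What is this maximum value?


Step 1: On |z| = 22, |f(z)| = 9 * |z|^9 = 9 * 22^9
Step 2: By maximum modulus principle, maximum is on boundary.
Step 3: Maximum = 9 * 1207269217792 = 10865422960128

10865422960128


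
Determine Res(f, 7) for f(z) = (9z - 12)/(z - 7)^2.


Step 1: Pole of order 2 at z = 7
Step 2: Res = lim d/dz [(z - 7)^2 * f(z)] as z -> 7
Step 3: (z - 7)^2 * f(z) = 9z - 12
Step 4: d/dz[9z - 12] = 9

9


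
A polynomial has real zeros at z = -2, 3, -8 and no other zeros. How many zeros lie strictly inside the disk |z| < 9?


Step 1: Check each root:
  z = -2: |-2| = 2 < 9
  z = 3: |3| = 3 < 9
  z = -8: |-8| = 8 < 9
Step 2: Count = 3

3


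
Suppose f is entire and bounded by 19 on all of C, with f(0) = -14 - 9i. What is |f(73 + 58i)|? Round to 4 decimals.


Step 1: By Liouville's theorem, a bounded entire function is constant.
Step 2: f(z) = f(0) = -14 - 9i for all z.
Step 3: |f(w)| = |-14 - 9i| = sqrt(196 + 81)
Step 4: = 16.6433

16.6433


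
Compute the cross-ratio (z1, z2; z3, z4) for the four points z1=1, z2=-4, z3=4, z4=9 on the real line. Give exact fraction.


Step 1: (z1-z3)(z2-z4) = (-3) * (-13) = 39
Step 2: (z1-z4)(z2-z3) = (-8) * (-8) = 64
Step 3: Cross-ratio = 39/64 = 39/64

39/64


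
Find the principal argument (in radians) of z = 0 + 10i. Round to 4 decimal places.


Step 1: z = 0 + 10i
Step 2: arg(z) = atan2(10, 0)
Step 3: arg(z) = 1.5708

1.5708


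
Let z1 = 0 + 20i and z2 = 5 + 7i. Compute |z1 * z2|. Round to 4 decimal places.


Step 1: |z1| = sqrt(0^2 + 20^2) = sqrt(400)
Step 2: |z2| = sqrt(5^2 + 7^2) = sqrt(74)
Step 3: |z1*z2| = |z1|*|z2| = sqrt(400) * sqrt(74) = sqrt(400 * 74) = sqrt(29600)
Step 4: = 172.0465

172.0465


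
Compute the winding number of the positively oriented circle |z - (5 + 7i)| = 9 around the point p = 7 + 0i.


Step 1: Center c = (5, 7), radius = 9
Step 2: |p - c|^2 = 2^2 + (-7)^2 = 53
Step 3: r^2 = 81
Step 4: |p-c| < r so winding number = 1

1


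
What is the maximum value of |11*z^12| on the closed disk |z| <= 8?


Step 1: On |z| = 8, |f(z)| = 11 * |z|^12 = 11 * 8^12
Step 2: By maximum modulus principle, maximum is on boundary.
Step 3: Maximum = 11 * 68719476736 = 755914244096

755914244096


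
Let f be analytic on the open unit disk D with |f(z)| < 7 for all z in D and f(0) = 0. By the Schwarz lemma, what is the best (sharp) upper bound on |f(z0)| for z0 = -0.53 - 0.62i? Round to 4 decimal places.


Step 1: g = f/7 maps D -> D with g(0) = 0, so by the Schwarz lemma |g(z)| <= |z|, i.e. |f(z)| <= 7|z|; this is sharp (f(z) = 7z).
Step 2: |z0|^2 = (-0.53)^2 + (-0.62)^2 = 0.6653
Step 3: |z0| = sqrt(0.6653) = 0.815659
Step 4: Best bound = 7 * |z0| = 7 * 0.815659 = 5.7096

5.7096


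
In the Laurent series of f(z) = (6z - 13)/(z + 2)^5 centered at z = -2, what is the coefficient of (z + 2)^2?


Step 1: Write the numerator in powers of (z + 2): 6z - 13 = 6(z + 2) + (6*(-2) - 13) = 6(z + 2) - 25
Step 2: Divide by (z + 2)^5: f(z) = -25(z + 2)^(-5) + 6(z + 2)^(-4)
Step 3: This finite sum is the Laurent series of f about z = -2.
Step 4: Only the powers -5 and -4 appear, so the coefficient of (z + 2)^2 = 0

0


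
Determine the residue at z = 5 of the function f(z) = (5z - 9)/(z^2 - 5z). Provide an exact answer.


Step 1: Q(z) = z^2 - 5z = (z - 5)(z)
Step 2: Q'(z) = 2z - 5
Step 3: Q'(5) = 5, P(5) = 16
Step 4: Res = P(5)/Q'(5) = 16/5 = 16/5

16/5


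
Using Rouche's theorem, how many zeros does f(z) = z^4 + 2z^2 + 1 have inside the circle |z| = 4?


Step 1: On |z| = 4 the three terms have sizes |z^4| = 4^4 = 256, |2z^2| = 2*4^2 = 32, |1| = 1
Step 2: The dominant term is g(z) = z^4; let h(z) = 2z^2 + 1 so f = g + h
Step 3: On |z| = 4: |g| = 256 and |h| <= 32 + 1 = 33
Step 4: Since 256 > 33, |h| < |g| on |z| = 4, so by Rouche f has the same number of zeros as g inside |z| < 4
Step 5: g(z) = z^4 has 4 zeros (all at the origin) inside |z| < 4. Answer = 4

4


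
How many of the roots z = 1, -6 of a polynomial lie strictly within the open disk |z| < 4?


Step 1: Check each root:
  z = 1: |1| = 1 < 4
  z = -6: |-6| = 6 >= 4
Step 2: Count = 1

1


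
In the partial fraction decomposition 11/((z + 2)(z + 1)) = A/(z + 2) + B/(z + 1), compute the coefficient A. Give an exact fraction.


Step 1: Multiply both sides by (z + 2) and set z = -2
Step 2: A = 11 / (-2 + 1)
Step 3: A = 11 / (-1)
Step 4: A = -11

-11


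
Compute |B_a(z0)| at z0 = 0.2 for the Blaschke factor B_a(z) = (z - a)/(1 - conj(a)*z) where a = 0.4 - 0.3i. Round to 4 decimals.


Step 1: Numerator z0 - a = 0.2 - (0.4 - 0.3i) = -0.2 + 0.3i
Step 2: Denominator 1 - conj(a)*z0 = 1 - (0.4 + 0.3i)*0.2 = 0.92 - 0.06i
Step 3: |z0 - a|^2 = (-0.2)^2 + 0.3^2 = 0.13; |1 - conj(a)*z0|^2 = 0.92^2 + (-0.06)^2 = 0.85
Step 4: |B_a(0.2)| = sqrt(0.13 / 0.85) = sqrt(0.152941)
Step 5: = 0.3911

0.3911


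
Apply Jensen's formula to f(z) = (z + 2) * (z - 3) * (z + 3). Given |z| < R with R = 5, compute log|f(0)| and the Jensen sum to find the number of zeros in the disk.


Jensen's formula: (1/2pi)*integral log|f(Re^it)|dt = log|f(0)| + sum_{|a_k|<R} log(R/|a_k|)
Step 1: f(0) = 2 * (-3) * 3 = -18
Step 2: log|f(0)| = log|-2| + log|3| + log|-3| = 2.8904
Step 3: Zeros inside |z| < 5: -2, 3, -3
Step 4: Jensen sum = log(5/2) + log(5/3) + log(5/3) = 1.9379
Step 5: n(R) = number of terms in the Jensen sum = count of zeros inside |z| < 5 = 3

3


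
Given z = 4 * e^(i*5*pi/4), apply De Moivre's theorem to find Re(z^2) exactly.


Step 1: By De Moivre's theorem, z^2 = 4^2 * e^(i*2*5*pi/4) = 16 * (cos(5*pi/2) + i*sin(5*pi/2))
Step 2: |z|^2 = 4^2 = 16
Step 3: Reduce the angle mod 2*pi: 5*pi/2 - 2*pi = pi/2
Step 4: cos(pi/2) = 0
Step 5: Re(z^2) = 16 * 0 = 0

0


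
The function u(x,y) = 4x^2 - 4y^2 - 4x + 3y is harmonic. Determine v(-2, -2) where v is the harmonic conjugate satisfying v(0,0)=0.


Step 1: v_x = -u_y = 8y - 3
Step 2: v_y = u_x = 8x - 4
Step 3: v = 8xy - 3x - 4y + C
Step 4: v(0,0) = 0 => C = 0
Step 5: v(-2, -2) = 46

46


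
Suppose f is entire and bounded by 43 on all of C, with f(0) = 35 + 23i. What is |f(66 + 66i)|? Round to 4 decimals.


Step 1: By Liouville's theorem, a bounded entire function is constant.
Step 2: f(z) = f(0) = 35 + 23i for all z.
Step 3: |f(w)| = |35 + 23i| = sqrt(1225 + 529)
Step 4: = 41.8808

41.8808


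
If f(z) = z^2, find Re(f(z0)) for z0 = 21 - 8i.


Step 1: z0 = 21 - 8i
Step 2: z0^2 = 21^2 - (-8)^2 - 336i
Step 3: real part = 441 - 64 = 377

377


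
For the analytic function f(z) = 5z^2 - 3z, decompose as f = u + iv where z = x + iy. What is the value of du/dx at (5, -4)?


Step 1: f(z) = 5(x+iy)^2 - 3(x+iy) + 0
Step 2: u = 5(x^2 - y^2) - 3x + 0
Step 3: u_x = 10x - 3
Step 4: At (5, -4): u_x = 50 - 3 = 47

47


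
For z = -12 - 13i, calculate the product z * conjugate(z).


Step 1: conj(z) = -12 + 13i
Step 2: z * conj(z) = (-12)^2 + (-13)^2
Step 3: = 144 + 169 = 313

313


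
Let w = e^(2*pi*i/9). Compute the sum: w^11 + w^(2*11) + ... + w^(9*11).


Step 1: The sum sum_{j=1}^{n} w^(k*j) equals n if n | k, else 0.
Step 2: Here n = 9, k = 11
Step 3: Does n divide k? 9 | 11 -> False
Step 4: Sum = 0

0


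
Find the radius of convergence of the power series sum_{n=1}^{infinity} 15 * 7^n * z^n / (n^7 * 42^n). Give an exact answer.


Step 1: General term a_n = 15 * 7^n / (n^7 * 42^n)
Step 2: By the root test, |a_n|^(1/n) = 15^(1/n) * 7 / (n^(7/n) * 42) -> 7/42 as n -> infinity (since 15^(1/n) -> 1 and n^(7/n) -> 1)
Step 3: R = 1/lim|a_n|^(1/n) = 42/7 = 6

6
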